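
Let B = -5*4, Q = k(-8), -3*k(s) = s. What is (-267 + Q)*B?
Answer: 15860/3 ≈ 5286.7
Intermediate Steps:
k(s) = -s/3
Q = 8/3 (Q = -⅓*(-8) = 8/3 ≈ 2.6667)
B = -20
(-267 + Q)*B = (-267 + 8/3)*(-20) = -793/3*(-20) = 15860/3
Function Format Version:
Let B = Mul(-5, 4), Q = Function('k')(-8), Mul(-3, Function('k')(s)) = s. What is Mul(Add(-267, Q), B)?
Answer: Rational(15860, 3) ≈ 5286.7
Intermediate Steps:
Function('k')(s) = Mul(Rational(-1, 3), s)
Q = Rational(8, 3) (Q = Mul(Rational(-1, 3), -8) = Rational(8, 3) ≈ 2.6667)
B = -20
Mul(Add(-267, Q), B) = Mul(Add(-267, Rational(8, 3)), -20) = Mul(Rational(-793, 3), -20) = Rational(15860, 3)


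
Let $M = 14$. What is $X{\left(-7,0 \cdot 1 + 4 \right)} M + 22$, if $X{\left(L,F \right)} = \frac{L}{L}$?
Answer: $36$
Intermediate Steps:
$X{\left(L,F \right)} = 1$
$X{\left(-7,0 \cdot 1 + 4 \right)} M + 22 = 1 \cdot 14 + 22 = 14 + 22 = 36$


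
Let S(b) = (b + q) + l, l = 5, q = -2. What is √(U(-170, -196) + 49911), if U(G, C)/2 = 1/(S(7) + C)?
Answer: √431680146/93 ≈ 223.41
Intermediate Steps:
S(b) = 3 + b (S(b) = (b - 2) + 5 = (-2 + b) + 5 = 3 + b)
U(G, C) = 2/(10 + C) (U(G, C) = 2/((3 + 7) + C) = 2/(10 + C))
√(U(-170, -196) + 49911) = √(2/(10 - 196) + 49911) = √(2/(-186) + 49911) = √(2*(-1/186) + 49911) = √(-1/93 + 49911) = √(4641722/93) = √431680146/93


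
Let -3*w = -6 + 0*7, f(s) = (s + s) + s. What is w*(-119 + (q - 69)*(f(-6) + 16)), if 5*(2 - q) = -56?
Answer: -74/5 ≈ -14.800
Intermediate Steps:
f(s) = 3*s (f(s) = 2*s + s = 3*s)
q = 66/5 (q = 2 - ⅕*(-56) = 2 + 56/5 = 66/5 ≈ 13.200)
w = 2 (w = -(-6 + 0*7)/3 = -(-6 + 0)/3 = -⅓*(-6) = 2)
w*(-119 + (q - 69)*(f(-6) + 16)) = 2*(-119 + (66/5 - 69)*(3*(-6) + 16)) = 2*(-119 - 279*(-18 + 16)/5) = 2*(-119 - 279/5*(-2)) = 2*(-119 + 558/5) = 2*(-37/5) = -74/5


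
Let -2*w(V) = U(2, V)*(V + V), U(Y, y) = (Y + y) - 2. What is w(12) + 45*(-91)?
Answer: -4239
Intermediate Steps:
U(Y, y) = -2 + Y + y
w(V) = -V² (w(V) = -(-2 + 2 + V)*(V + V)/2 = -V*2*V/2 = -V²)
w(12) + 45*(-91) = -1*12² + 45*(-91) = -1*144 - 4095 = -144 - 4095 = -4239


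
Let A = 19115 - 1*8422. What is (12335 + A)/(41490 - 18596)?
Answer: 11514/11447 ≈ 1.0059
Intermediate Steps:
A = 10693 (A = 19115 - 8422 = 10693)
(12335 + A)/(41490 - 18596) = (12335 + 10693)/(41490 - 18596) = 23028/22894 = 23028*(1/22894) = 11514/11447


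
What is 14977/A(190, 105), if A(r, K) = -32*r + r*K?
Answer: 14977/13870 ≈ 1.0798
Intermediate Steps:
A(r, K) = -32*r + K*r
14977/A(190, 105) = 14977/((190*(-32 + 105))) = 14977/((190*73)) = 14977/13870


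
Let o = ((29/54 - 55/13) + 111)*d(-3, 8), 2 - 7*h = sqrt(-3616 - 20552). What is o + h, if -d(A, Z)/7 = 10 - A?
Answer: -3691013/378 - 2*I*sqrt(6042)/7 ≈ -9764.6 - 22.209*I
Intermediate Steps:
d(A, Z) = -70 + 7*A (d(A, Z) = -7*(10 - A) = -70 + 7*A)
h = 2/7 - 2*I*sqrt(6042)/7 (h = 2/7 - sqrt(-3616 - 20552)/7 = 2/7 - 2*I*sqrt(6042)/7 ≈ 0.28571 - 22.209*I)
o = -527303/54 (o = ((29/54 - 55/13) + 111)*(-70 + 7*(-3)) = ((29*(1/54) - 55*1/13) + 111)*(-70 - 21) = ((29/54 - 55/13) + 111)*(-91) = (-2593/702 + 111)*(-91) = (75329/702)*(-91) = -527303/54 ≈ -9764.9)
o + h = -527303/54 + (2/7 - 2*I*sqrt(6042)/7) = -3691013/378 - 2*I*sqrt(6042)/7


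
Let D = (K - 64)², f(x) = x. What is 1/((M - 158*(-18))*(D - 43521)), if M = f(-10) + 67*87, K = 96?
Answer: -1/368151511 ≈ -2.7163e-9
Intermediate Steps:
D = 1024 (D = (96 - 64)² = 32² = 1024)
M = 5819 (M = -10 + 67*87 = -10 + 5829 = 5819)
1/((M - 158*(-18))*(D - 43521)) = 1/((5819 - 158*(-18))*(1024 - 43521)) = 1/((5819 + 2844)*(-42497)) = 1/(8663*(-42497)) = 1/(-368151511) = -1/368151511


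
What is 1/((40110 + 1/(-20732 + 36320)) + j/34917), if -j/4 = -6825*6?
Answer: 181428732/7277957556959 ≈ 2.4929e-5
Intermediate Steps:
j = 163800 (j = -(-27300)*6 = -4*(-40950) = 163800)
1/((40110 + 1/(-20732 + 36320)) + j/34917) = 1/((40110 + 1/(-20732 + 36320)) + 163800/34917) = 1/((40110 + 1/15588) + 163800*(1/34917)) = 1/((40110 + 1/15588) + 54600/11639) = 1/(625234681/15588 + 54600/11639) = 1/(7277957556959/181428732) = 181428732/7277957556959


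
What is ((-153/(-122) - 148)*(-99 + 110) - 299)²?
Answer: 54480694921/14884 ≈ 3.6604e+6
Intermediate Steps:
((-153/(-122) - 148)*(-99 + 110) - 299)² = ((-153*(-1/122) - 148)*11 - 299)² = ((153/122 - 148)*11 - 299)² = (-17903/122*11 - 299)² = (-196933/122 - 299)² = (-233411/122)² = 54480694921/14884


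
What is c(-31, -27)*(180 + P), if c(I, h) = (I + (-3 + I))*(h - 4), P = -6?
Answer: 350610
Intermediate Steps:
c(I, h) = (-4 + h)*(-3 + 2*I) (c(I, h) = (-3 + 2*I)*(-4 + h) = (-4 + h)*(-3 + 2*I))
c(-31, -27)*(180 + P) = (12 - 8*(-31) - 3*(-27) + 2*(-31)*(-27))*(180 - 6) = (12 + 248 + 81 + 1674)*174 = 2015*174 = 350610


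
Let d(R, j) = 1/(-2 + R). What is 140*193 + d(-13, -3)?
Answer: 405299/15 ≈ 27020.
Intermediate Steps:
140*193 + d(-13, -3) = 140*193 + 1/(-2 - 13) = 27020 + 1/(-15) = 27020 - 1/15 = 405299/15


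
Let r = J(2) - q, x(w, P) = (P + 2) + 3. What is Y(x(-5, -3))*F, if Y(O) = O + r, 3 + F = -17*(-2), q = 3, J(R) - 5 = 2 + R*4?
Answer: 434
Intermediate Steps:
J(R) = 7 + 4*R (J(R) = 5 + (2 + R*4) = 5 + (2 + 4*R) = 7 + 4*R)
x(w, P) = 5 + P (x(w, P) = (2 + P) + 3 = 5 + P)
F = 31 (F = -3 - 17*(-2) = -3 + 34 = 31)
r = 12 (r = (7 + 4*2) - 1*3 = (7 + 8) - 3 = 15 - 3 = 12)
Y(O) = 12 + O (Y(O) = O + 12 = 12 + O)
Y(x(-5, -3))*F = (12 + (5 - 3))*31 = (12 + 2)*31 = 14*31 = 434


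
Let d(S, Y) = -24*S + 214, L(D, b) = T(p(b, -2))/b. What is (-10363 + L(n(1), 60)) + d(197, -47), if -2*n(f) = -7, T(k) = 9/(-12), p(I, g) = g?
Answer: -1190161/80 ≈ -14877.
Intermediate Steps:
T(k) = -¾ (T(k) = 9*(-1/12) = -¾)
n(f) = 7/2 (n(f) = -½*(-7) = 7/2)
L(D, b) = -3/(4*b)
d(S, Y) = 214 - 24*S
(-10363 + L(n(1), 60)) + d(197, -47) = (-10363 - ¾/60) + (214 - 24*197) = (-10363 - ¾*1/60) + (214 - 4728) = (-10363 - 1/80) - 4514 = -829041/80 - 4514 = -1190161/80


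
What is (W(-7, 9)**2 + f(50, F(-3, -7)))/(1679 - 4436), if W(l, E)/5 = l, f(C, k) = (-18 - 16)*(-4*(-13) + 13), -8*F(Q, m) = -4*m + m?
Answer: 985/2757 ≈ 0.35727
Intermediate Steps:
F(Q, m) = 3*m/8 (F(Q, m) = -(-4*m + m)/8 = -(-3)*m/8 = 3*m/8)
f(C, k) = -2210 (f(C, k) = -34*(52 + 13) = -34*65 = -2210)
W(l, E) = 5*l
(W(-7, 9)**2 + f(50, F(-3, -7)))/(1679 - 4436) = ((5*(-7))**2 - 2210)/(1679 - 4436) = ((-35)**2 - 2210)/(-2757) = (1225 - 2210)*(-1/2757) = -985*(-1/2757) = 985/2757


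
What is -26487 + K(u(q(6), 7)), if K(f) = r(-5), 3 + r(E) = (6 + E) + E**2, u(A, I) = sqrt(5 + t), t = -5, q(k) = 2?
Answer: -26464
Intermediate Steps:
u(A, I) = 0 (u(A, I) = sqrt(5 - 5) = sqrt(0) = 0)
r(E) = 3 + E + E**2 (r(E) = -3 + ((6 + E) + E**2) = -3 + (6 + E + E**2) = 3 + E + E**2)
K(f) = 23 (K(f) = 3 - 5 + (-5)**2 = 3 - 5 + 25 = 23)
-26487 + K(u(q(6), 7)) = -26487 + 23 = -26464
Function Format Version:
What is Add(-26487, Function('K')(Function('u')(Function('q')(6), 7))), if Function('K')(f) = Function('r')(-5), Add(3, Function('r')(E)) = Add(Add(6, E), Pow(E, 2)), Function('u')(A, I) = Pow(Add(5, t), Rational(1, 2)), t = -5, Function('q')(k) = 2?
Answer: -26464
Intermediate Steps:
Function('u')(A, I) = 0 (Function('u')(A, I) = Pow(Add(5, -5), Rational(1, 2)) = Pow(0, Rational(1, 2)) = 0)
Function('r')(E) = Add(3, E, Pow(E, 2)) (Function('r')(E) = Add(-3, Add(Add(6, E), Pow(E, 2))) = Add(-3, Add(6, E, Pow(E, 2))) = Add(3, E, Pow(E, 2)))
Function('K')(f) = 23 (Function('K')(f) = Add(3, -5, Pow(-5, 2)) = Add(3, -5, 25) = 23)
Add(-26487, Function('K')(Function('u')(Function('q')(6), 7))) = Add(-26487, 23) = -26464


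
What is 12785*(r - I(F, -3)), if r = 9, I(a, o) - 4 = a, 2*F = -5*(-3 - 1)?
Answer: -63925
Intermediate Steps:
F = 10 (F = (-5*(-3 - 1))/2 = (-5*(-4))/2 = (½)*20 = 10)
I(a, o) = 4 + a
12785*(r - I(F, -3)) = 12785*(9 - (4 + 10)) = 12785*(9 - 1*14) = 12785*(9 - 14) = 12785*(-5) = -63925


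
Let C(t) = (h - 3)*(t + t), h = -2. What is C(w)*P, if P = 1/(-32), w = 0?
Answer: 0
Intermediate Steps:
C(t) = -10*t (C(t) = (-2 - 3)*(t + t) = -10*t)
P = -1/32 (P = 1*(-1/32) = -1/32 ≈ -0.031250)
C(w)*P = -10*0*(-1/32) = 0*(-1/32) = 0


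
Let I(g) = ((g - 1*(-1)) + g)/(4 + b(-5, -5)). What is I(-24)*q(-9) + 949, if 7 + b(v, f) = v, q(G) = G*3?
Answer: 6323/8 ≈ 790.38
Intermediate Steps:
q(G) = 3*G
b(v, f) = -7 + v
I(g) = -⅛ - g/4 (I(g) = ((g - 1*(-1)) + g)/(4 + (-7 - 5)) = ((g + 1) + g)/(4 - 12) = ((1 + g) + g)/(-8) = (1 + 2*g)*(-⅛) = -⅛ - g/4)
I(-24)*q(-9) + 949 = (-⅛ - ¼*(-24))*(3*(-9)) + 949 = (-⅛ + 6)*(-27) + 949 = (47/8)*(-27) + 949 = -1269/8 + 949 = 6323/8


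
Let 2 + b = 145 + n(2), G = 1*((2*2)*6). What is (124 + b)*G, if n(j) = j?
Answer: 6456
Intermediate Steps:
G = 24 (G = 1*(4*6) = 1*24 = 24)
b = 145 (b = -2 + (145 + 2) = -2 + 147 = 145)
(124 + b)*G = (124 + 145)*24 = 269*24 = 6456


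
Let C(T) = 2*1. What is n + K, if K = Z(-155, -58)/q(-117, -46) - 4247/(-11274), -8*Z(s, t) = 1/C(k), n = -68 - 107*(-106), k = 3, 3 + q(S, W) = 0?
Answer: 1016860463/90192 ≈ 11274.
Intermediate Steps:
q(S, W) = -3 (q(S, W) = -3 + 0 = -3)
n = 11274 (n = -68 + 11342 = 11274)
C(T) = 2
Z(s, t) = -1/16 (Z(s, t) = -1/8/2 = -1/8*1/2 = -1/16)
K = 35855/90192 (K = -1/16/(-3) - 4247/(-11274) = -1/16*(-1/3) - 4247*(-1/11274) = 1/48 + 4247/11274 = 35855/90192 ≈ 0.39754)
n + K = 11274 + 35855/90192 = 1016860463/90192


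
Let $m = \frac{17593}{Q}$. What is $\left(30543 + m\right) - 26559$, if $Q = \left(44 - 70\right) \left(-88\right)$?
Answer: $\frac{9132985}{2288} \approx 3991.7$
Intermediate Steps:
$Q = 2288$ ($Q = \left(-26\right) \left(-88\right) = 2288$)
$m = \frac{17593}{2288} \approx 7.6892$
$\left(30543 + m\right) - 26559 = \left(30543 + \frac{17593}{2288}\right) - 26559 = \frac{69899977}{2288} - 26559 = \frac{9132985}{2288}$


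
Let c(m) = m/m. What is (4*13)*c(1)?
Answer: 52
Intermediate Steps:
c(m) = 1
(4*13)*c(1) = (4*13)*1 = 52*1 = 52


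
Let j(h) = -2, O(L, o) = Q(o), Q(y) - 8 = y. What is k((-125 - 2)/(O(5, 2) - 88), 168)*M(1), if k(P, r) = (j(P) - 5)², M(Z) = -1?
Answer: -49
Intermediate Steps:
Q(y) = 8 + y
O(L, o) = 8 + o
k(P, r) = 49 (k(P, r) = (-2 - 5)² = (-7)² = 49)
k((-125 - 2)/(O(5, 2) - 88), 168)*M(1) = 49*(-1) = -49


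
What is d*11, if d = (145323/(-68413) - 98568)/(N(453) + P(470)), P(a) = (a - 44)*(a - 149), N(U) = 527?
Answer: -74178256977/9391257749 ≈ -7.8987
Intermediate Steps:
P(a) = (-149 + a)*(-44 + a) (P(a) = (-44 + a)*(-149 + a) = (-149 + a)*(-44 + a))
d = -6743477907/9391257749 (d = (145323/(-68413) - 98568)/(527 + (6556 + 470**2 - 193*470)) = (145323*(-1/68413) - 98568)/(527 + (6556 + 220900 - 90710)) = (-145323/68413 - 98568)/(527 + 136746) = -6743477907/68413/137273 = -6743477907/68413*1/137273 = -6743477907/9391257749 ≈ -0.71806)
d*11 = -6743477907/9391257749*11 = -74178256977/9391257749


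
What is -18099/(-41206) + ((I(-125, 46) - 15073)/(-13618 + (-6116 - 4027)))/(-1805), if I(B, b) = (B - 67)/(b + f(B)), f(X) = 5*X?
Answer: 29938923412317/68216539304518 ≈ 0.43888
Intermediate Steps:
I(B, b) = (-67 + B)/(b + 5*B) (I(B, b) = (B - 67)/(b + 5*B) = (-67 + B)/(b + 5*B))
-18099/(-41206) + ((I(-125, 46) - 15073)/(-13618 + (-6116 - 4027)))/(-1805) = -18099/(-41206) + (((-67 - 125)/(46 + 5*(-125)) - 15073)/(-13618 + (-6116 - 4027)))/(-1805) = -18099*(-1/41206) + ((-192/(46 - 625) - 15073)/(-13618 - 10143))*(-1/1805) = 18099/41206 + ((-192/(-579) - 15073)/(-23761))*(-1/1805) = 18099/41206 + ((-1/579*(-192) - 15073)*(-1/23761))*(-1/1805) = 18099/41206 + ((64/193 - 15073)*(-1/23761))*(-1/1805) = 18099/41206 - 2909025/193*(-1/23761)*(-1/1805) = 18099/41206 + (2909025/4585873)*(-1/1805) = 18099/41206 - 581805/1655500153 = 29938923412317/68216539304518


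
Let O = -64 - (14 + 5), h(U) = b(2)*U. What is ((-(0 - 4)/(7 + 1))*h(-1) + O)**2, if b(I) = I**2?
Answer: 7225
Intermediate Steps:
h(U) = 4*U (h(U) = 2**2*U = 4*U)
O = -83 (O = -64 - 1*19 = -64 - 19 = -83)
((-(0 - 4)/(7 + 1))*h(-1) + O)**2 = ((-(0 - 4)/(7 + 1))*(4*(-1)) - 83)**2 = (-(-4)/8*(-4) - 83)**2 = (-1*(-1/2)*(-4) - 83)**2 = ((1/2)*(-4) - 83)**2 = (-2 - 83)**2 = (-85)**2 = 7225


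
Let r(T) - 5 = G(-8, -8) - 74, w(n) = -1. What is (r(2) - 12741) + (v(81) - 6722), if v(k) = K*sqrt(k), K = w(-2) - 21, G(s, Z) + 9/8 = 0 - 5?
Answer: -157889/8 ≈ -19736.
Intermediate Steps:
G(s, Z) = -49/8 (G(s, Z) = -9/8 + (0 - 5) = -9/8 - 5 = -49/8)
K = -22 (K = -1 - 21 = -22)
r(T) = -601/8 (r(T) = 5 + (-49/8 - 74) = 5 - 641/8 = -601/8)
v(k) = -22*sqrt(k)
(r(2) - 12741) + (v(81) - 6722) = (-601/8 - 12741) + (-22*sqrt(81) - 6722) = -102529/8 + (-22*9 - 6722) = -102529/8 + (-198 - 6722) = -102529/8 - 6920 = -157889/8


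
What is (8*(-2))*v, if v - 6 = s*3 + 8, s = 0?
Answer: -224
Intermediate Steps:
v = 14 (v = 6 + (0*3 + 8) = 6 + (0 + 8) = 6 + 8 = 14)
(8*(-2))*v = (8*(-2))*14 = -16*14 = -224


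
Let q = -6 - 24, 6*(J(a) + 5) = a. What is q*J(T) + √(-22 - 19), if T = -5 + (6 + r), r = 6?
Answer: 115 + I*√41 ≈ 115.0 + 6.4031*I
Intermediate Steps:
T = 7 (T = -5 + (6 + 6) = -5 + 12 = 7)
J(a) = -5 + a/6
q = -30
q*J(T) + √(-22 - 19) = -30*(-5 + (⅙)*7) + √(-22 - 19) = -30*(-5 + 7/6) + √(-41) = -30*(-23/6) + I*√41 = 115 + I*√41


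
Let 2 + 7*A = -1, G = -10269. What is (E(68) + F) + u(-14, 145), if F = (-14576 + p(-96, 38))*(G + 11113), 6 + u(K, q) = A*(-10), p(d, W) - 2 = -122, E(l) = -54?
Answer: -86824358/7 ≈ -1.2403e+7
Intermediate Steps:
p(d, W) = -120 (p(d, W) = 2 - 122 = -120)
A = -3/7 (A = -2/7 + (⅐)*(-1) = -2/7 - ⅐ = -3/7 ≈ -0.42857)
u(K, q) = -12/7 (u(K, q) = -6 - 3/7*(-10) = -6 + 30/7 = -12/7)
F = -12403424 (F = (-14576 - 120)*(-10269 + 11113) = -14696*844 = -12403424)
(E(68) + F) + u(-14, 145) = (-54 - 12403424) - 12/7 = -12403478 - 12/7 = -86824358/7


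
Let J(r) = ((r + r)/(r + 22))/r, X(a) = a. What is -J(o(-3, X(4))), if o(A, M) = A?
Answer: -2/19 ≈ -0.10526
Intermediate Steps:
J(r) = 2/(22 + r) (J(r) = ((2*r)/(22 + r))/r = (2*r/(22 + r))/r = 2/(22 + r))
-J(o(-3, X(4))) = -2/(22 - 3) = -2/19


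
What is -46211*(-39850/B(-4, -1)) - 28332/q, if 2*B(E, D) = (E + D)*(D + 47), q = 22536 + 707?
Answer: -8560436367446/534589 ≈ -1.6013e+7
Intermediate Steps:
q = 23243
B(E, D) = (47 + D)*(D + E)/2 (B(E, D) = ((E + D)*(D + 47))/2 = ((D + E)*(47 + D))/2 = ((47 + D)*(D + E))/2 = (47 + D)*(D + E)/2)
-46211*(-39850/B(-4, -1)) - 28332/q = -46211*(-39850/((½)*(-1)² + (47/2)*(-1) + (47/2)*(-4) + (½)*(-1)*(-4))) - 28332/23243 = -46211*(-39850/((½)*1 - 47/2 - 94 + 2)) - 28332*1/23243 = -46211*(-39850/(½ - 47/2 - 94 + 2)) - 28332/23243 = -46211/((-115*(-1/39850))) - 28332/23243 = -46211/23/7970 - 28332/23243 = -46211*7970/23 - 28332/23243 = -368301670/23 - 28332/23243 = -8560436367446/534589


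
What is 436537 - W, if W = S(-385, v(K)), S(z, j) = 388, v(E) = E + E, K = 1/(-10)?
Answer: 436149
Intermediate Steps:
K = -⅒ ≈ -0.10000
v(E) = 2*E
W = 388
436537 - W = 436537 - 1*388 = 436537 - 388 = 436149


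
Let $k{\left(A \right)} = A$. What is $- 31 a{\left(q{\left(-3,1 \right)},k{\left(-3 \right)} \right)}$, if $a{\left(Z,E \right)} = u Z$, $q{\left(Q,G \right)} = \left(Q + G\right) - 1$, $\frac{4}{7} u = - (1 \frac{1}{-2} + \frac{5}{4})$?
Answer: $- \frac{1953}{16} \approx -122.06$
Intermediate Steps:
$u = - \frac{21}{16}$ ($u = \frac{7 \left(- (1 \frac{1}{-2} + \frac{5}{4})\right)}{4} = \frac{7 \left(- (1 \left(- \frac{1}{2}\right) + 5 \cdot \frac{1}{4})\right)}{4} = \frac{7 \left(- (- \frac{1}{2} + \frac{5}{4})\right)}{4} = \frac{7 \left(\left(-1\right) \frac{3}{4}\right)}{4} = \frac{7}{4} \left(- \frac{3}{4}\right) = - \frac{21}{16} \approx -1.3125$)
$q{\left(Q,G \right)} = -1 + G + Q$ ($q{\left(Q,G \right)} = \left(G + Q\right) - 1 = -1 + G + Q$)
$a{\left(Z,E \right)} = - \frac{21 Z}{16}$
$- 31 a{\left(q{\left(-3,1 \right)},k{\left(-3 \right)} \right)} = - 31 \left(- \frac{21 \left(-1 + 1 - 3\right)}{16}\right) = - 31 \left(\left(- \frac{21}{16}\right) \left(-3\right)\right) = \left(-31\right) \frac{63}{16} = - \frac{1953}{16}$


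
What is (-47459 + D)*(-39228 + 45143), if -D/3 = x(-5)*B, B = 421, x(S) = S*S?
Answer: -467486110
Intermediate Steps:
x(S) = S²
D = -31575 (D = -3*(-5)²*421 = -75*421 = -3*10525 = -31575)
(-47459 + D)*(-39228 + 45143) = (-47459 - 31575)*(-39228 + 45143) = -79034*5915 = -467486110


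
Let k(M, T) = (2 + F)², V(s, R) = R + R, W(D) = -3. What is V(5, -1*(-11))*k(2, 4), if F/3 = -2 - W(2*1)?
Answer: 550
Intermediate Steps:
F = 3 (F = 3*(-2 - 1*(-3)) = 3*(-2 + 3) = 3*1 = 3)
V(s, R) = 2*R
k(M, T) = 25 (k(M, T) = (2 + 3)² = 5² = 25)
V(5, -1*(-11))*k(2, 4) = (2*(-1*(-11)))*25 = (2*11)*25 = 22*25 = 550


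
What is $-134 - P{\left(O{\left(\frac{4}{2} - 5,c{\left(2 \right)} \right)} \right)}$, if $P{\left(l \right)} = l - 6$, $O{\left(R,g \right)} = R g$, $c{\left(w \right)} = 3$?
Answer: $-119$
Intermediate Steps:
$P{\left(l \right)} = -6 + l$
$-134 - P{\left(O{\left(\frac{4}{2} - 5,c{\left(2 \right)} \right)} \right)} = -134 - \left(-6 + \left(\frac{4}{2} - 5\right) 3\right) = -134 - \left(-6 + \left(4 \cdot \frac{1}{2} - 5\right) 3\right) = -134 - \left(-6 + \left(2 - 5\right) 3\right) = -134 - \left(-6 - 9\right) = -134 - -15 = -134 + 15 = -119$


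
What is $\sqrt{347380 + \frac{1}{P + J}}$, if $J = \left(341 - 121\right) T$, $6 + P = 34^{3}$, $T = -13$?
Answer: $\frac{\sqrt{461226098485158}}{36438} \approx 589.39$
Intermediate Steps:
$P = 39298$ ($P = -6 + 34^{3} = -6 + 39304 = 39298$)
$J = -2860$ ($J = \left(341 - 121\right) \left(-13\right) = 220 \left(-13\right) = -2860$)
$\sqrt{347380 + \frac{1}{P + J}} = \sqrt{347380 + \frac{1}{39298 - 2860}} = \sqrt{347380 + \frac{1}{36438}} = \sqrt{\frac{12657832441}{36438}} = \frac{\sqrt{461226098485158}}{36438}$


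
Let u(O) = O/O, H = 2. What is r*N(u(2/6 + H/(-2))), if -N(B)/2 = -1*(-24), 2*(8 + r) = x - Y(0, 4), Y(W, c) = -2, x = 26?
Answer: -288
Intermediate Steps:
u(O) = 1
r = 6 (r = -8 + (26 - 1*(-2))/2 = -8 + (26 + 2)/2 = -8 + (½)*28 = -8 + 14 = 6)
N(B) = -48 (N(B) = -(-2)*(-24) = -2*24 = -48)
r*N(u(2/6 + H/(-2))) = 6*(-48) = -288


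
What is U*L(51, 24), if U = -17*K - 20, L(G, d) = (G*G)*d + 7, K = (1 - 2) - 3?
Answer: 2996688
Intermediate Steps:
K = -4 (K = -1 - 3 = -4)
L(G, d) = 7 + d*G² (L(G, d) = G²*d + 7 = d*G² + 7 = 7 + d*G²)
U = 48 (U = -17*(-4) - 20 = 68 - 20 = 48)
U*L(51, 24) = 48*(7 + 24*51²) = 48*(7 + 24*2601) = 48*(7 + 62424) = 48*62431 = 2996688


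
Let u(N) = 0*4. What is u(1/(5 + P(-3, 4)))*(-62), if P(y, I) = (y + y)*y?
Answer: 0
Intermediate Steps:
P(y, I) = 2*y² (P(y, I) = (2*y)*y = 2*y²)
u(N) = 0
u(1/(5 + P(-3, 4)))*(-62) = 0*(-62) = 0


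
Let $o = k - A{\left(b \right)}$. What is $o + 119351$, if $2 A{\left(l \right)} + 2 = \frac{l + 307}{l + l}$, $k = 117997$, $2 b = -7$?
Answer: $\frac{6646379}{28} \approx 2.3737 \cdot 10^{5}$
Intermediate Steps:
$b = - \frac{7}{2}$ ($b = \frac{1}{2} \left(-7\right) = - \frac{7}{2} \approx -3.5$)
$A{\left(l \right)} = -1 + \frac{307 + l}{4 l}$ ($A{\left(l \right)} = -1 + \frac{\left(l + 307\right) \frac{1}{l + l}}{2} = -1 + \frac{\left(307 + l\right) \frac{1}{2 l}}{2} = -1 + \frac{\frac{1}{2} \frac{1}{l} \left(307 + l\right)}{2} = -1 + \frac{307 + l}{4 l}$)
$o = \frac{3304551}{28}$ ($o = 117997 - \frac{307 - - \frac{21}{2}}{4 \left(- \frac{7}{2}\right)} = 117997 - \frac{1}{4} \left(- \frac{2}{7}\right) \left(307 + \frac{21}{2}\right) = 117997 - \frac{1}{4} \left(- \frac{2}{7}\right) \frac{635}{2} = 117997 - - \frac{635}{28} = 117997 + \frac{635}{28} = \frac{3304551}{28} \approx 1.1802 \cdot 10^{5}$)
$o + 119351 = \frac{3304551}{28} + 119351 = \frac{6646379}{28}$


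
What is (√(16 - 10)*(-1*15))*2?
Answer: -30*√6 ≈ -73.485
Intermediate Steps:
(√(16 - 10)*(-1*15))*2 = (√6*(-15))*2 = -15*√6*2 = -30*√6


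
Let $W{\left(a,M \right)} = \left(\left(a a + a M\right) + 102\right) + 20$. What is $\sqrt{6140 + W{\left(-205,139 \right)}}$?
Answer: $4 \sqrt{1237} \approx 140.68$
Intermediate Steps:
$W{\left(a,M \right)} = 122 + a^{2} + M a$ ($W{\left(a,M \right)} = \left(\left(a^{2} + M a\right) + 102\right) + 20 = \left(102 + a^{2} + M a\right) + 20 = 122 + a^{2} + M a$)
$\sqrt{6140 + W{\left(-205,139 \right)}} = \sqrt{6140 + \left(122 + \left(-205\right)^{2} + 139 \left(-205\right)\right)} = \sqrt{6140 + \left(122 + 42025 - 28495\right)} = \sqrt{6140 + 13652} = \sqrt{19792} = 4 \sqrt{1237}$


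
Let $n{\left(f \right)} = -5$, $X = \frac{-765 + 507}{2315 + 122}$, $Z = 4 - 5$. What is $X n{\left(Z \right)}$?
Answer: $\frac{1290}{2437} \approx 0.52934$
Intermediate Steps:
$Z = -1$
$X = - \frac{258}{2437} \approx -0.10587$
$X n{\left(Z \right)} = \left(- \frac{258}{2437}\right) \left(-5\right) = \frac{1290}{2437}$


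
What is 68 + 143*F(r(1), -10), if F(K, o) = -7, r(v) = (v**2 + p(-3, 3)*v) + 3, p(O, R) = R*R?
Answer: -933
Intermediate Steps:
p(O, R) = R**2
r(v) = 3 + v**2 + 9*v (r(v) = (v**2 + 3**2*v) + 3 = (v**2 + 9*v) + 3 = 3 + v**2 + 9*v)
68 + 143*F(r(1), -10) = 68 + 143*(-7) = 68 - 1001 = -933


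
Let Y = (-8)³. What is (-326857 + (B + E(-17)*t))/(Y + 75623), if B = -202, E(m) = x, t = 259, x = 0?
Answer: -327059/75111 ≈ -4.3543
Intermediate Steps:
E(m) = 0
Y = -512
(-326857 + (B + E(-17)*t))/(Y + 75623) = (-326857 + (-202 + 0*259))/(-512 + 75623) = (-326857 + (-202 + 0))/75111 = (-326857 - 202)*(1/75111) = -327059*1/75111 = -327059/75111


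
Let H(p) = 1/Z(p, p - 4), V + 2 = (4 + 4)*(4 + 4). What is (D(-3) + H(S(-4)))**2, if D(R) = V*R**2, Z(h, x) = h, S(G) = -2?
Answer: 1243225/4 ≈ 3.1081e+5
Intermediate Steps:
V = 62 (V = -2 + (4 + 4)*(4 + 4) = -2 + 8*8 = -2 + 64 = 62)
H(p) = 1/p
D(R) = 62*R**2
(D(-3) + H(S(-4)))**2 = (62*(-3)**2 + 1/(-2))**2 = (62*9 - 1/2)**2 = (558 - 1/2)**2 = (1115/2)**2 = 1243225/4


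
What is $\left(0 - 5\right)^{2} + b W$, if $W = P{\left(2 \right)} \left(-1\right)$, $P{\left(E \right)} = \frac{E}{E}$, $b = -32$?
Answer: $57$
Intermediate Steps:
$P{\left(E \right)} = 1$
$W = -1$ ($W = 1 \left(-1\right) = -1$)
$\left(0 - 5\right)^{2} + b W = \left(0 - 5\right)^{2} - -32 = \left(-5\right)^{2} + 32 = 25 + 32 = 57$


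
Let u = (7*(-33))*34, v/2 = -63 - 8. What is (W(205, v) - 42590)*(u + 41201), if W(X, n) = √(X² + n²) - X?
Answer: -1427084865 + 33347*√62189 ≈ -1.4188e+9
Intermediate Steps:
v = -142 (v = 2*(-63 - 8) = 2*(-71) = -142)
u = -7854 (u = -231*34 = -7854)
(W(205, v) - 42590)*(u + 41201) = ((√(205² + (-142)²) - 1*205) - 42590)*(-7854 + 41201) = ((√(42025 + 20164) - 205) - 42590)*33347 = ((√62189 - 205) - 42590)*33347 = ((-205 + √62189) - 42590)*33347 = (-42795 + √62189)*33347 = -1427084865 + 33347*√62189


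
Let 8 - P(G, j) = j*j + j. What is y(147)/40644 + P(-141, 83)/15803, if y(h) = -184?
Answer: -71488142/160574283 ≈ -0.44520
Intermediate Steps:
P(G, j) = 8 - j - j² (P(G, j) = 8 - (j*j + j) = 8 - (j² + j) = 8 - (j + j²) = 8 + (-j - j²) = 8 - j - j²)
y(147)/40644 + P(-141, 83)/15803 = -184/40644 + (8 - 1*83 - 1*83²)/15803 = -184*1/40644 + (8 - 83 - 1*6889)*(1/15803) = -46/10161 + (8 - 83 - 6889)*(1/15803) = -46/10161 - 6964*1/15803 = -46/10161 - 6964/15803 = -71488142/160574283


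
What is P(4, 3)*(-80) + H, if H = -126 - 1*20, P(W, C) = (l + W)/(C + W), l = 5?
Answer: -1742/7 ≈ -248.86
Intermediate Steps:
P(W, C) = (5 + W)/(C + W)
H = -146 (H = -126 - 20 = -146)
P(4, 3)*(-80) + H = ((5 + 4)/(3 + 4))*(-80) - 146 = (9/7)*(-80) - 146 = -720/7 - 146 = -1742/7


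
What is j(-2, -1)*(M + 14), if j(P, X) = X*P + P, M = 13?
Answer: 0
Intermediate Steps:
j(P, X) = P + P*X (j(P, X) = P*X + P = P + P*X)
j(-2, -1)*(M + 14) = (-2*(1 - 1))*(13 + 14) = -2*0*27 = 0*27 = 0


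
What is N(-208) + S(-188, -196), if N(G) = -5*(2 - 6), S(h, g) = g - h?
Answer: 12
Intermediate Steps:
N(G) = 20 (N(G) = -5*(-4) = 20)
N(-208) + S(-188, -196) = 20 + (-196 - 1*(-188)) = 20 + (-196 + 188) = 20 - 8 = 12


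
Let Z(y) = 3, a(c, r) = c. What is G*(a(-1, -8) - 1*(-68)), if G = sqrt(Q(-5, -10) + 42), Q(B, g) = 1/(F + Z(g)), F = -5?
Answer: 67*sqrt(166)/2 ≈ 431.62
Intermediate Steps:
Q(B, g) = -1/2 (Q(B, g) = 1/(-5 + 3) = 1/(-2) = -1/2)
G = sqrt(166)/2 (G = sqrt(-1/2 + 42) = sqrt(83/2) = sqrt(166)/2 ≈ 6.4420)
G*(a(-1, -8) - 1*(-68)) = (sqrt(166)/2)*(-1 - 1*(-68)) = (sqrt(166)/2)*(-1 + 68) = (sqrt(166)/2)*67 = 67*sqrt(166)/2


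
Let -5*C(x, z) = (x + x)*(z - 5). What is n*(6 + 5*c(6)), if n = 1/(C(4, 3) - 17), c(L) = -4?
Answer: 70/69 ≈ 1.0145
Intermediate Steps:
C(x, z) = -2*x*(-5 + z)/5 (C(x, z) = -(x + x)*(z - 5)/5 = -2*x*(-5 + z)/5)
n = -5/69 (n = 1/((2/5)*4*(5 - 1*3) - 17) = 1/((2/5)*4*(5 - 3) - 17) = 1/((2/5)*4*2 - 17) = 1/(16/5 - 17) = 1/(-69/5) = -5/69 ≈ -0.072464)
n*(6 + 5*c(6)) = -5*(6 + 5*(-4))/69 = -5*(6 - 20)/69 = -5/69*(-14) = 70/69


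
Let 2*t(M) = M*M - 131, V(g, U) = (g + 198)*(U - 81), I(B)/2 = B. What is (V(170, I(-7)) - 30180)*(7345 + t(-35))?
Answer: -514084880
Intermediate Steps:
I(B) = 2*B
V(g, U) = (-81 + U)*(198 + g) (V(g, U) = (198 + g)*(-81 + U) = (-81 + U)*(198 + g))
t(M) = -131/2 + M²/2 (t(M) = (M*M - 131)/2 = (M² - 131)/2 = (-131 + M²)/2 = -131/2 + M²/2)
(V(170, I(-7)) - 30180)*(7345 + t(-35)) = ((-16038 - 81*170 + 198*(2*(-7)) + (2*(-7))*170) - 30180)*(7345 + (-131/2 + (½)*(-35)²)) = ((-16038 - 13770 + 198*(-14) - 14*170) - 30180)*(7345 + (-131/2 + (½)*1225)) = ((-16038 - 13770 - 2772 - 2380) - 30180)*(7345 + (-131/2 + 1225/2)) = (-34960 - 30180)*(7345 + 547) = -65140*7892 = -514084880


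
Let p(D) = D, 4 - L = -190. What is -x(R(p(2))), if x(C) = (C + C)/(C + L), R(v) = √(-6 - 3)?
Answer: -18/37645 - 1164*I/37645 ≈ -0.00047815 - 0.03092*I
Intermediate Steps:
L = 194 (L = 4 - 1*(-190) = 4 + 190 = 194)
R(v) = 3*I (R(v) = √(-9) = 3*I)
x(C) = 2*C/(194 + C) (x(C) = (C + C)/(C + 194) = (2*C)/(194 + C) = 2*C/(194 + C))
-x(R(p(2))) = -2*3*I/(194 + 3*I) = -2*3*I*(194 - 3*I)/37645 = -6*I*(194 - 3*I)/37645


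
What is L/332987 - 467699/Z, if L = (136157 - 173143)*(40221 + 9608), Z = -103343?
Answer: -190302868455229/34411875541 ≈ -5530.1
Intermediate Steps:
L = -1842975394 (L = -36986*49829 = -1842975394)
L/332987 - 467699/Z = -1842975394/332987 - 467699/(-103343) = -1842975394*1/332987 - 467699*(-1/103343) = -1842975394/332987 + 467699/103343 = -190302868455229/34411875541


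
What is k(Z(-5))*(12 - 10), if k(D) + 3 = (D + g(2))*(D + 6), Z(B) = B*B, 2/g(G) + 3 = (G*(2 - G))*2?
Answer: 4508/3 ≈ 1502.7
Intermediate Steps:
g(G) = 2/(-3 + 2*G*(2 - G)) (g(G) = 2/(-3 + (G*(2 - G))*2) = 2/(-3 + 2*G*(2 - G)))
Z(B) = B²
k(D) = -3 + (6 + D)*(-⅔ + D) (k(D) = -3 + (D - 2/(3 - 4*2 + 2*2²))*(D + 6) = -3 + (D - 2/(3 - 8 + 2*4))*(6 + D) = -3 + (D - 2/(3 - 8 + 8))*(6 + D) = -3 + (D - 2/3)*(6 + D) = -3 + (D - 2*⅓)*(6 + D) = -3 + (D - ⅔)*(6 + D) = -3 + (-⅔ + D)*(6 + D) = -3 + (6 + D)*(-⅔ + D))
k(Z(-5))*(12 - 10) = (-7 + ((-5)²)² + (16/3)*(-5)²)*(12 - 10) = (-7 + 25² + (16/3)*25)*2 = (-7 + 625 + 400/3)*2 = (2254/3)*2 = 4508/3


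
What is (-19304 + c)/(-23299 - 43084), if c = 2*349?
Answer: 18606/66383 ≈ 0.28028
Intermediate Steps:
c = 698
(-19304 + c)/(-23299 - 43084) = (-19304 + 698)/(-23299 - 43084) = -18606/(-66383) = -18606*(-1/66383) = 18606/66383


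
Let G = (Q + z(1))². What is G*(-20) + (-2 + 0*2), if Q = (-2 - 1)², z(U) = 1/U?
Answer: -2002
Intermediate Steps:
z(U) = 1/U
Q = 9 (Q = (-3)² = 9)
G = 100 (G = (9 + 1/1)² = (9 + 1)² = 10² = 100)
G*(-20) + (-2 + 0*2) = 100*(-20) + (-2 + 0*2) = -2000 + (-2 + 0) = -2000 - 2 = -2002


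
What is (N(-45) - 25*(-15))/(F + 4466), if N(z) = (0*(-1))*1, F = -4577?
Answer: -125/37 ≈ -3.3784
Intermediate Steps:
N(z) = 0 (N(z) = 0*1 = 0)
(N(-45) - 25*(-15))/(F + 4466) = (0 - 25*(-15))/(-4577 + 4466) = (0 + 375)/(-111) = 375*(-1/111) = -125/37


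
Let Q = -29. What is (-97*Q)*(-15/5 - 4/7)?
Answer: -70325/7 ≈ -10046.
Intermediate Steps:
(-97*Q)*(-15/5 - 4/7) = (-97*(-29))*(-15/5 - 4/7) = 2813*(-15*⅕ - 4*⅐) = 2813*(-3 - 4/7) = 2813*(-25/7) = -70325/7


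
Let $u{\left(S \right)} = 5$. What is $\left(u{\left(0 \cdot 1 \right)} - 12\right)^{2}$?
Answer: $49$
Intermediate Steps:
$\left(u{\left(0 \cdot 1 \right)} - 12\right)^{2} = \left(5 - 12\right)^{2} = \left(-7\right)^{2} = 49$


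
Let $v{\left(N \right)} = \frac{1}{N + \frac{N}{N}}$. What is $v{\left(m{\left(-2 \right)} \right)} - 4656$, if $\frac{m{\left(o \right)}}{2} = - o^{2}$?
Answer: $- \frac{32593}{7} \approx -4656.1$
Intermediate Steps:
$m{\left(o \right)} = - 2 o^{2}$ ($m{\left(o \right)} = 2 \left(- o^{2}\right) = - 2 o^{2}$)
$v{\left(N \right)} = \frac{1}{1 + N}$ ($v{\left(N \right)} = \frac{1}{N + 1} = \frac{1}{1 + N}$)
$v{\left(m{\left(-2 \right)} \right)} - 4656 = \frac{1}{1 - 2 \left(-2\right)^{2}} - 4656 = \frac{1}{1 - 8} - 4656 = \frac{1}{-7} - 4656 = - \frac{1}{7} - 4656 = - \frac{32593}{7}$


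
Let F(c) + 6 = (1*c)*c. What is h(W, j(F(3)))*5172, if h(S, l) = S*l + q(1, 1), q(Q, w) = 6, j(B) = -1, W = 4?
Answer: 10344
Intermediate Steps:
F(c) = -6 + c**2 (F(c) = -6 + (1*c)*c = -6 + c*c = -6 + c**2)
h(S, l) = 6 + S*l (h(S, l) = S*l + 6 = 6 + S*l)
h(W, j(F(3)))*5172 = (6 + 4*(-1))*5172 = (6 - 4)*5172 = 2*5172 = 10344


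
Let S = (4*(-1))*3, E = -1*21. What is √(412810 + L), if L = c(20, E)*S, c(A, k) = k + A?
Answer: √412822 ≈ 642.51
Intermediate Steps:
E = -21
c(A, k) = A + k
S = -12 (S = -4*3 = -12)
L = 12 (L = (20 - 21)*(-12) = -1*(-12) = 12)
√(412810 + L) = √(412810 + 12) = √412822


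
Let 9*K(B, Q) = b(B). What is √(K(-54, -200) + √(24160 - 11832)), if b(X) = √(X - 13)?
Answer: √(18*√3082 + I*√67)/3 ≈ 10.537 + 0.043156*I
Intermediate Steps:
b(X) = √(-13 + X)
K(B, Q) = √(-13 + B)/9
√(K(-54, -200) + √(24160 - 11832)) = √(√(-13 - 54)/9 + √(24160 - 11832)) = √(√(-67)/9 + √12328) = √((I*√67)/9 + 2*√3082) = √(I*√67/9 + 2*√3082) = √(2*√3082 + I*√67/9)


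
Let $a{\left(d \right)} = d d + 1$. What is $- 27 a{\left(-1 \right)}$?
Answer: $-54$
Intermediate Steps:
$a{\left(d \right)} = 1 + d^{2}$ ($a{\left(d \right)} = d^{2} + 1 = 1 + d^{2}$)
$- 27 a{\left(-1 \right)} = - 27 \left(1 + \left(-1\right)^{2}\right) = - 27 \left(1 + 1\right) = \left(-27\right) 2 = -54$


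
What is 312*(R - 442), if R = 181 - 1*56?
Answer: -98904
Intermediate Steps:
R = 125 (R = 181 - 56 = 125)
312*(R - 442) = 312*(125 - 442) = 312*(-317) = -98904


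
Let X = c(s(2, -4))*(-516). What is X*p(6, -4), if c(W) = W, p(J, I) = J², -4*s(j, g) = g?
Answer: -18576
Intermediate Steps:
s(j, g) = -g/4
X = -516 (X = -¼*(-4)*(-516) = 1*(-516) = -516)
X*p(6, -4) = -516*6² = -516*36 = -18576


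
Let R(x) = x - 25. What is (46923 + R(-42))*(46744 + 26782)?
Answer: 3445134256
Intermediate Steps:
R(x) = -25 + x
(46923 + R(-42))*(46744 + 26782) = (46923 + (-25 - 42))*(46744 + 26782) = (46923 - 67)*73526 = 46856*73526 = 3445134256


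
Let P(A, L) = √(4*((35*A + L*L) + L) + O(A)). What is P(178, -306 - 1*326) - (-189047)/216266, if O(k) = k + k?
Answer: 189047/216266 + 2*√405111 ≈ 1273.8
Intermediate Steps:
O(k) = 2*k
P(A, L) = √(4*L + 4*L² + 142*A) (P(A, L) = √(4*((35*A + L*L) + L) + 2*A) = √(4*((35*A + L²) + L) + 2*A) = √(4*((L² + 35*A) + L) + 2*A) = √(4*(L + L² + 35*A) + 2*A) = √((4*L + 4*L² + 140*A) + 2*A) = √(4*L + 4*L² + 142*A))
P(178, -306 - 1*326) - (-189047)/216266 = √(4*(-306 - 1*326) + 4*(-306 - 1*326)² + 142*178) - (-189047)/216266 = √(4*(-306 - 326) + 4*(-306 - 326)² + 25276) - (-189047)/216266 = √(4*(-632) + 4*(-632)² + 25276) - 1*(-189047/216266) = √(-2528 + 4*399424 + 25276) + 189047/216266 = √(-2528 + 1597696 + 25276) + 189047/216266 = √1620444 + 189047/216266 = 2*√405111 + 189047/216266 = 189047/216266 + 2*√405111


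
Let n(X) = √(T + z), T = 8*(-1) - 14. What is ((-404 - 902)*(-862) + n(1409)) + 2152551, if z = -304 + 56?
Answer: 3278323 + 3*I*√30 ≈ 3.2783e+6 + 16.432*I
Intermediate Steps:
z = -248
T = -22 (T = -8 - 14 = -22)
n(X) = 3*I*√30 (n(X) = √(-22 - 248) = √(-270) = 3*I*√30)
((-404 - 902)*(-862) + n(1409)) + 2152551 = ((-404 - 902)*(-862) + 3*I*√30) + 2152551 = (-1306*(-862) + 3*I*√30) + 2152551 = (1125772 + 3*I*√30) + 2152551 = 3278323 + 3*I*√30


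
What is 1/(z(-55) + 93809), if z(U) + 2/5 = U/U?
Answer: 5/469048 ≈ 1.0660e-5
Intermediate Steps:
z(U) = ⅗ (z(U) = -⅖ + U/U = -⅖ + 1 = ⅗)
1/(z(-55) + 93809) = 1/(⅗ + 93809) = 1/(469048/5) = 5/469048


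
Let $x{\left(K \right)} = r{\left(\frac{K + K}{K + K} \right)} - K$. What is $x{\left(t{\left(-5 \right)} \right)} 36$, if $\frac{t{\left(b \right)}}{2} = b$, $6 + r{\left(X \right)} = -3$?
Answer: $36$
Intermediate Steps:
$r{\left(X \right)} = -9$ ($r{\left(X \right)} = -6 - 3 = -9$)
$t{\left(b \right)} = 2 b$
$x{\left(K \right)} = -9 - K$
$x{\left(t{\left(-5 \right)} \right)} 36 = \left(-9 - 2 \left(-5\right)\right) 36 = \left(-9 - -10\right) 36 = \left(-9 + 10\right) 36 = 1 \cdot 36 = 36$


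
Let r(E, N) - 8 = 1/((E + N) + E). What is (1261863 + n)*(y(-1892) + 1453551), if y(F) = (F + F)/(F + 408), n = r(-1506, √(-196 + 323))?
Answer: 6173390660643062071765/3365718307 - 539268367*√127/3365718307 ≈ 1.8342e+12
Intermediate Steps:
r(E, N) = 8 + 1/(N + 2*E) (r(E, N) = 8 + 1/((E + N) + E) = 8 + 1/(N + 2*E))
n = (-24095 + 8*√127)/(-3012 + √127) (n = (1 + 8*√(-196 + 323) + 16*(-1506))/(√(-196 + 323) + 2*(-1506)) = (1 + 8*√127 - 24096)/(√127 - 3012) = (-24095 + 8*√127)/(-3012 + √127) ≈ 7.9997)
y(F) = 2*F/(408 + F) (y(F) = (2*F)/(408 + F) = 2*F/(408 + F))
(1261863 + n)*(y(-1892) + 1453551) = (1261863 + (72573124/9072017 - √127/9072017))*(2*(-1892)/(408 - 1892) + 1453551) = (11447715160795/9072017 - √127/9072017)*(2*(-1892)/(-1484) + 1453551) = (11447715160795/9072017 - √127/9072017)*(2*(-1892)*(-1/1484) + 1453551) = (11447715160795/9072017 - √127/9072017)*(946/371 + 1453551) = (11447715160795/9072017 - √127/9072017)*(539268367/371) = 6173390660643062071765/3365718307 - 539268367*√127/3365718307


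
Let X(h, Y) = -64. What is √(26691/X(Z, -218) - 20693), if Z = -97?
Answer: I*√1351043/8 ≈ 145.29*I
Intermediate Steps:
√(26691/X(Z, -218) - 20693) = √(26691/(-64) - 20693) = √(26691*(-1/64) - 20693) = √(-26691/64 - 20693) = √(-1351043/64) = I*√1351043/8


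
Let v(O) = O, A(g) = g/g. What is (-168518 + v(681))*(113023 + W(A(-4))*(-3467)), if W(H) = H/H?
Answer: -18387550372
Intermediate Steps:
A(g) = 1
W(H) = 1
(-168518 + v(681))*(113023 + W(A(-4))*(-3467)) = (-168518 + 681)*(113023 + 1*(-3467)) = -167837*(113023 - 3467) = -167837*109556 = -18387550372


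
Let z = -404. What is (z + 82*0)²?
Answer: 163216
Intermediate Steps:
(z + 82*0)² = (-404 + 82*0)² = (-404 + 0)² = (-404)² = 163216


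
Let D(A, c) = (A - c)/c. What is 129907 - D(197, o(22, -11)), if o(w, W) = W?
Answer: 1429185/11 ≈ 1.2993e+5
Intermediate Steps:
D(A, c) = (A - c)/c
129907 - D(197, o(22, -11)) = 129907 - (197 - 1*(-11))/(-11) = 129907 - (-1)*(197 + 11)/11 = 129907 - (-1)*208/11 = 129907 - 1*(-208/11) = 129907 + 208/11 = 1429185/11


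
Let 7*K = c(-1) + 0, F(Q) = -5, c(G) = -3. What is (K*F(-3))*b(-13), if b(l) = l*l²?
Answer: -32955/7 ≈ -4707.9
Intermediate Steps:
b(l) = l³
K = -3/7 (K = (-3 + 0)/7 = (⅐)*(-3) = -3/7 ≈ -0.42857)
(K*F(-3))*b(-13) = -3/7*(-5)*(-13)³ = (15/7)*(-2197) = -32955/7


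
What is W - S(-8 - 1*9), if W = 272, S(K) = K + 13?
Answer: 276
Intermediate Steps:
S(K) = 13 + K
W - S(-8 - 1*9) = 272 - (13 + (-8 - 1*9)) = 272 - (13 + (-8 - 9)) = 272 - (13 - 17) = 272 - 1*(-4) = 272 + 4 = 276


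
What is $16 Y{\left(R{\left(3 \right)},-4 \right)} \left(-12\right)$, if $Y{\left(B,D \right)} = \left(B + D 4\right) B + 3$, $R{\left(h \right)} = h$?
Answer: $6912$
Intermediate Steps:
$Y{\left(B,D \right)} = 3 + B \left(B + 4 D\right)$ ($Y{\left(B,D \right)} = \left(B + 4 D\right) B + 3 = B \left(B + 4 D\right) + 3 = 3 + B \left(B + 4 D\right)$)
$16 Y{\left(R{\left(3 \right)},-4 \right)} \left(-12\right) = 16 \left(3 + 3^{2} + 4 \cdot 3 \left(-4\right)\right) \left(-12\right) = 16 \left(3 + 9 - 48\right) \left(-12\right) = 16 \left(-36\right) \left(-12\right) = \left(-576\right) \left(-12\right) = 6912$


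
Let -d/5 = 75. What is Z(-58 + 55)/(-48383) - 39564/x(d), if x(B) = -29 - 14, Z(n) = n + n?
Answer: 1914225270/2080469 ≈ 920.09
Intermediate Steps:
d = -375 (d = -5*75 = -375)
Z(n) = 2*n
x(B) = -43
Z(-58 + 55)/(-48383) - 39564/x(d) = (2*(-58 + 55))/(-48383) - 39564/(-43) = (2*(-3))*(-1/48383) - 39564*(-1/43) = -6*(-1/48383) + 39564/43 = 6/48383 + 39564/43 = 1914225270/2080469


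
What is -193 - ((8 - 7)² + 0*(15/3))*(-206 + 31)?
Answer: -18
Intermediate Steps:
-193 - ((8 - 7)² + 0*(15/3))*(-206 + 31) = -193 - (1² + 0*(15*(⅓)))*(-175) = -193 - (1 + 0*5)*(-175) = -193 - (1 + 0)*(-175) = -193 - (-175) = -193 - 1*(-175) = -193 + 175 = -18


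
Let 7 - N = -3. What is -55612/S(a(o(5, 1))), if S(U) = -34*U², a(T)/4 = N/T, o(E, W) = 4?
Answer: 13903/850 ≈ 16.356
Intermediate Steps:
N = 10 (N = 7 - 1*(-3) = 7 + 3 = 10)
a(T) = 40/T (a(T) = 4*(10/T) = 40/T)
-55612/S(a(o(5, 1))) = -55612/((-34*(40/4)²)) = -55612/((-34*(40*(¼))²)) = -55612/((-34*10²)) = -55612/((-34*100)) = -55612/(-3400) = -55612*(-1/3400) = 13903/850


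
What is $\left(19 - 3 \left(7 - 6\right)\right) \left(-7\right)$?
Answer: $-112$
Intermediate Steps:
$\left(19 - 3 \left(7 - 6\right)\right) \left(-7\right) = \left(19 - 3\right) \left(-7\right) = 16 \left(-7\right) = -112$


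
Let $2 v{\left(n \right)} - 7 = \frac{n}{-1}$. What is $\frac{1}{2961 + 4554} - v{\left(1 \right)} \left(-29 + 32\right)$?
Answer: $- \frac{67634}{7515} \approx -8.9999$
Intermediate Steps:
$v{\left(n \right)} = \frac{7}{2} - \frac{n}{2}$ ($v{\left(n \right)} = \frac{7}{2} + \frac{n \frac{1}{-1}}{2} = \frac{7}{2} + \frac{n \left(-1\right)}{2} = \frac{7}{2} + \frac{\left(-1\right) n}{2} = \frac{7}{2} - \frac{n}{2}$)
$\frac{1}{2961 + 4554} - v{\left(1 \right)} \left(-29 + 32\right) = \frac{1}{2961 + 4554} - \left(\frac{7}{2} - \frac{1}{2}\right) \left(-29 + 32\right) = \frac{1}{7515} - \left(\frac{7}{2} - \frac{1}{2}\right) 3 = \frac{1}{7515} - 3 \cdot 3 = \frac{1}{7515} - 9 = - \frac{67634}{7515}$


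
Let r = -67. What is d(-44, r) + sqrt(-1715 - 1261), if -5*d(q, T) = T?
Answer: 67/5 + 4*I*sqrt(186) ≈ 13.4 + 54.553*I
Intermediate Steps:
d(q, T) = -T/5
d(-44, r) + sqrt(-1715 - 1261) = -1/5*(-67) + sqrt(-1715 - 1261) = 67/5 + sqrt(-2976) = 67/5 + 4*I*sqrt(186)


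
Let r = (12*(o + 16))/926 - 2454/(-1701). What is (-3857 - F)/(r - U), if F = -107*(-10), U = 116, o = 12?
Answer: 1293440967/29978446 ≈ 43.146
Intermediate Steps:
F = 1070
r = 473990/262521 (r = (12*(12 + 16))/926 - 2454/(-1701) = (12*28)*(1/926) - 2454*(-1/1701) = 336*(1/926) + 818/567 = 168/463 + 818/567 = 473990/262521 ≈ 1.8055)
(-3857 - F)/(r - U) = (-3857 - 1*1070)/(473990/262521 - 1*116) = (-3857 - 1070)/(473990/262521 - 116) = -4927/(-29978446/262521) = -4927*(-262521/29978446) = 1293440967/29978446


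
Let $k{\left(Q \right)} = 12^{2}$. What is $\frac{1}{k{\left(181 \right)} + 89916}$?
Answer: $\frac{1}{90060} \approx 1.1104 \cdot 10^{-5}$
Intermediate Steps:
$k{\left(Q \right)} = 144$
$\frac{1}{k{\left(181 \right)} + 89916} = \frac{1}{144 + 89916} = \frac{1}{90060}$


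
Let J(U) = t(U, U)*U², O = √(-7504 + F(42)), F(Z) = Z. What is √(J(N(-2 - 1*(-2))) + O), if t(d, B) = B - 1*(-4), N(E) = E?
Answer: (-7462)^(¼) ≈ 6.572 + 6.572*I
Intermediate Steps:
t(d, B) = 4 + B (t(d, B) = B + 4 = 4 + B)
O = I*√7462 (O = √(-7504 + 42) = √(-7462) = I*√7462 ≈ 86.383*I)
J(U) = U²*(4 + U) (J(U) = (4 + U)*U² = U²*(4 + U))
√(J(N(-2 - 1*(-2))) + O) = √((-2 - 1*(-2))²*(4 + (-2 - 1*(-2))) + I*√7462) = √((-2 + 2)²*(4 + (-2 + 2)) + I*√7462) = √(0²*(4 + 0) + I*√7462) = √(0*4 + I*√7462) = √(0 + I*√7462) = √(I*√7462) = 7462^(¼)*√I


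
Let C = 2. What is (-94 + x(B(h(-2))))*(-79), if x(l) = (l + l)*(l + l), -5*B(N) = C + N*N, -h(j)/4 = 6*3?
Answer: -8498506686/25 ≈ -3.3994e+8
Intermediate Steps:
h(j) = -72 (h(j) = -24*3 = -4*18 = -72)
B(N) = -⅖ - N²/5 (B(N) = -(2 + N*N)/5 = -(2 + N²)/5 = -⅖ - N²/5)
x(l) = 4*l² (x(l) = (2*l)*(2*l) = 4*l²)
(-94 + x(B(h(-2))))*(-79) = (-94 + 4*(-⅖ - ⅕*(-72)²)²)*(-79) = (-94 + 4*(-⅖ - ⅕*5184)²)*(-79) = (-94 + 4*(-⅖ - 5184/5)²)*(-79) = (-94 + 4*(-5186/5)²)*(-79) = (-94 + 4*(26894596/25))*(-79) = (-94 + 107578384/25)*(-79) = (107576034/25)*(-79) = -8498506686/25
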